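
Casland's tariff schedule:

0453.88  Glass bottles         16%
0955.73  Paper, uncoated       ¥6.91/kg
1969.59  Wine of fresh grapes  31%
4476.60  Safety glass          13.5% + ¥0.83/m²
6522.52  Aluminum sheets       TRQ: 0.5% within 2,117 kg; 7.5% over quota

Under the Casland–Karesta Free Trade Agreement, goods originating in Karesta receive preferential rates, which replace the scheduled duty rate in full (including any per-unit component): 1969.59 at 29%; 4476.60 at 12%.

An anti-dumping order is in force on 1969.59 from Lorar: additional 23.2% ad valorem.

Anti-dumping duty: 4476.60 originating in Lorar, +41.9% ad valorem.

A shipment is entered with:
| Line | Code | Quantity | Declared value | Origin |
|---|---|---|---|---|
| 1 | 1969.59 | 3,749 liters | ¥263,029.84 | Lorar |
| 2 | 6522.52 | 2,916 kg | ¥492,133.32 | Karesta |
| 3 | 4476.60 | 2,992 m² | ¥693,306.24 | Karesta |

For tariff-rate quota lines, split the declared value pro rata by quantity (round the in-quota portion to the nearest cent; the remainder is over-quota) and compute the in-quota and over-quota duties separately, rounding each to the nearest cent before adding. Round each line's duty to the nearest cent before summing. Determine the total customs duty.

Line 1 (1969.59, Lorar, 3,749 liters, ¥263,029.84):
Base rate for 1969.59 is 31%.
1969.59 has an FTA preferential rate, but origin Lorar is not Karesta; base rate stands.
Additional duty on 1969.59 from Lorar: +23.2%. Applied ad valorem rate: 31% + 23.2% = 54.2%.
Duty = ¥263,029.84 × 54.2% = ¥142,562.17.
Line 2 (6522.52, Karesta, 2,916 kg, ¥492,133.32):
Code 6522.52 is under a tariff-rate quota (threshold 2,117 kg). In-quota: 2,117 kg at 0.5%; over-quota: 799 kg at 7.5%.
Pro-rata value split: in-quota = ¥492,133.32 × 2,117/2,916 = ¥357,286.09; over-quota = ¥492,133.32 − ¥357,286.09 = ¥134,847.23.
In-quota duty = ¥357,286.09 × 0.5% = ¥1,786.43. Over-quota duty = ¥134,847.23 × 7.5% = ¥10,113.54.
Line duty = ¥1,786.43 + ¥10,113.54 = ¥11,899.97.
Line 3 (4476.60, Karesta, 2,992 m², ¥693,306.24):
Base rate for 4476.60 is 13.5% + ¥0.83/m².
Origin Karesta qualifies under the Casland–Karesta agreement and 4476.60 is covered: preferential rate 12% applies instead.
The additional-duty order on 4476.60 targets Lorar, not Karesta; it does not apply.
Duty = ¥693,306.24 × 12% = ¥83,196.75.
Total = ¥142,562.17 + ¥11,899.97 + ¥83,196.75 = ¥237,658.89.

¥237,658.89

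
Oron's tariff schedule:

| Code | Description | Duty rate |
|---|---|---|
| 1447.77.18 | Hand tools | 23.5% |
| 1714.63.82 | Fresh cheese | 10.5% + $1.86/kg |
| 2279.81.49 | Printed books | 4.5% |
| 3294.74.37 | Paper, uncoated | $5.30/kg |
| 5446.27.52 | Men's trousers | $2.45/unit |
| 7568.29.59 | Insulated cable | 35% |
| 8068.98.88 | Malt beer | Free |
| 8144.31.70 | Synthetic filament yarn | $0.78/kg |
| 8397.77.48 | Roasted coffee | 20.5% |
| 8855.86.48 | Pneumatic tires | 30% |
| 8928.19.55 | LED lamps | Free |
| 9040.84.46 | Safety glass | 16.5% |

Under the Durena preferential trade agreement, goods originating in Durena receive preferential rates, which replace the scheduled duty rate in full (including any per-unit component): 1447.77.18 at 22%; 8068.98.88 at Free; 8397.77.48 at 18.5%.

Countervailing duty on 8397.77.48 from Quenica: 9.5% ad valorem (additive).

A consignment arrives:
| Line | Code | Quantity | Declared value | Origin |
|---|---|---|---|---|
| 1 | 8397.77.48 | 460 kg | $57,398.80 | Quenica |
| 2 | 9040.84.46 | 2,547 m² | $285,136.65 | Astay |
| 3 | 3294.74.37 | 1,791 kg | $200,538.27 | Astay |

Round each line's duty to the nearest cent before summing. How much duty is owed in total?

$73,759.49

Line 1 (8397.77.48, Quenica, 460 kg, $57,398.80):
Base rate for 8397.77.48 is 20.5%.
8397.77.48 has an FTA preferential rate, but origin Quenica is not Durena; base rate stands.
Additional duty on 8397.77.48 from Quenica: +9.5%. Applied ad valorem rate: 20.5% + 9.5% = 30%.
Duty = $57,398.80 × 30% = $17,219.64.
Line 2 (9040.84.46, Astay, 2,547 m², $285,136.65):
Base rate for 9040.84.46 is 16.5%.
Duty = $285,136.65 × 16.5% = $47,047.55.
Line 3 (3294.74.37, Astay, 1,791 kg, $200,538.27):
Base rate for 3294.74.37 is $5.30/kg.
Duty = 1,791 × $5.30 = $9,492.30.
Total = $17,219.64 + $47,047.55 + $9,492.30 = $73,759.49.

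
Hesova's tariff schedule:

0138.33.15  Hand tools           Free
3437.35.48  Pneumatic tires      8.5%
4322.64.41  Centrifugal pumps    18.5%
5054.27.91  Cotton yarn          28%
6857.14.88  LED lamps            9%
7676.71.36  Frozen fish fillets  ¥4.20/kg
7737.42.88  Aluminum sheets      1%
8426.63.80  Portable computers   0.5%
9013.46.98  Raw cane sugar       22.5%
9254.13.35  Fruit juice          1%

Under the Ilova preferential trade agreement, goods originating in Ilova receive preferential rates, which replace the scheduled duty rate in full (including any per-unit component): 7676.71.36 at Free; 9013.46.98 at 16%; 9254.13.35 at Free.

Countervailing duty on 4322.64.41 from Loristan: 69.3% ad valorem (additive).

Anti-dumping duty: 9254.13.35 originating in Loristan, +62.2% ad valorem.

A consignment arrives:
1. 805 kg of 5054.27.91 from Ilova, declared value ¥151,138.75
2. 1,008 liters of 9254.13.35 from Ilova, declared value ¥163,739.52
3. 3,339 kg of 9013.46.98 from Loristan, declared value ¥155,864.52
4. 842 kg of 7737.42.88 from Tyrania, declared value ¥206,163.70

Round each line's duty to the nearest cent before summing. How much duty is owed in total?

¥79,450.01

Line 1 (5054.27.91, Ilova, 805 kg, ¥151,138.75):
Base rate for 5054.27.91 is 28%.
Origin Ilova is the FTA partner but 5054.27.91 is not on the preference list; base rate stands.
Duty = ¥151,138.75 × 28% = ¥42,318.85.
Line 2 (9254.13.35, Ilova, 1,008 liters, ¥163,739.52):
Base rate for 9254.13.35 is 1%.
Origin Ilova qualifies under the Hesova–Ilova agreement and 9254.13.35 is covered: preferential rate Free applies instead.
The additional-duty order on 9254.13.35 targets Loristan, not Ilova; it does not apply.
Duty = ¥163,739.52 × 0% = ¥0.00.
Line 3 (9013.46.98, Loristan, 3,339 kg, ¥155,864.52):
Base rate for 9013.46.98 is 22.5%.
9013.46.98 has an FTA preferential rate, but origin Loristan is not Ilova; base rate stands.
Duty = ¥155,864.52 × 22.5% = ¥35,069.52.
Line 4 (7737.42.88, Tyrania, 842 kg, ¥206,163.70):
Base rate for 7737.42.88 is 1%.
Duty = ¥206,163.70 × 1% = ¥2,061.64.
Total = ¥42,318.85 + ¥0.00 + ¥35,069.52 + ¥2,061.64 = ¥79,450.01.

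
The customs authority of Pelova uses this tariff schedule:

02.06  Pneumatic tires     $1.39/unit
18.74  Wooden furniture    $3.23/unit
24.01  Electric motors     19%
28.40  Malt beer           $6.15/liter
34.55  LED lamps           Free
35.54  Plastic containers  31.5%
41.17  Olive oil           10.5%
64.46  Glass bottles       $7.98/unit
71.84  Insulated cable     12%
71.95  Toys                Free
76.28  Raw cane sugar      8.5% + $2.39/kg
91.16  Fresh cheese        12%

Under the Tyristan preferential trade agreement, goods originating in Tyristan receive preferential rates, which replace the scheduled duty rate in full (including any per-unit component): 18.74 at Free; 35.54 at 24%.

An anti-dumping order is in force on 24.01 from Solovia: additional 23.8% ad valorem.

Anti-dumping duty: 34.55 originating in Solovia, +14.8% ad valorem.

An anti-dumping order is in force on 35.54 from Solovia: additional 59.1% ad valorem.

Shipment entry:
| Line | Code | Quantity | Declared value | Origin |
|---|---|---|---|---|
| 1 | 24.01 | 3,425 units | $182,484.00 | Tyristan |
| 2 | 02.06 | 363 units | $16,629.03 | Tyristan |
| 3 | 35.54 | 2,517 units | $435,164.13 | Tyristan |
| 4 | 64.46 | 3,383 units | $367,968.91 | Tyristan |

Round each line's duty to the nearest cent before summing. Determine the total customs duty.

Line 1 (24.01, Tyristan, 3,425 units, $182,484.00):
Base rate for 24.01 is 19%.
Origin Tyristan is the FTA partner but 24.01 is not on the preference list; base rate stands.
The additional-duty order on 24.01 targets Solovia, not Tyristan; it does not apply.
Duty = $182,484.00 × 19% = $34,671.96.
Line 2 (02.06, Tyristan, 363 units, $16,629.03):
Base rate for 02.06 is $1.39/unit.
Origin Tyristan is the FTA partner but 02.06 is not on the preference list; base rate stands.
Duty = 363 × $1.39 = $504.57.
Line 3 (35.54, Tyristan, 2,517 units, $435,164.13):
Base rate for 35.54 is 31.5%.
Origin Tyristan qualifies under the Pelova–Tyristan agreement and 35.54 is covered: preferential rate 24% applies instead.
The additional-duty order on 35.54 targets Solovia, not Tyristan; it does not apply.
Duty = $435,164.13 × 24% = $104,439.39.
Line 4 (64.46, Tyristan, 3,383 units, $367,968.91):
Base rate for 64.46 is $7.98/unit.
Origin Tyristan is the FTA partner but 64.46 is not on the preference list; base rate stands.
Duty = 3,383 × $7.98 = $26,996.34.
Total = $34,671.96 + $504.57 + $104,439.39 + $26,996.34 = $166,612.26.

$166,612.26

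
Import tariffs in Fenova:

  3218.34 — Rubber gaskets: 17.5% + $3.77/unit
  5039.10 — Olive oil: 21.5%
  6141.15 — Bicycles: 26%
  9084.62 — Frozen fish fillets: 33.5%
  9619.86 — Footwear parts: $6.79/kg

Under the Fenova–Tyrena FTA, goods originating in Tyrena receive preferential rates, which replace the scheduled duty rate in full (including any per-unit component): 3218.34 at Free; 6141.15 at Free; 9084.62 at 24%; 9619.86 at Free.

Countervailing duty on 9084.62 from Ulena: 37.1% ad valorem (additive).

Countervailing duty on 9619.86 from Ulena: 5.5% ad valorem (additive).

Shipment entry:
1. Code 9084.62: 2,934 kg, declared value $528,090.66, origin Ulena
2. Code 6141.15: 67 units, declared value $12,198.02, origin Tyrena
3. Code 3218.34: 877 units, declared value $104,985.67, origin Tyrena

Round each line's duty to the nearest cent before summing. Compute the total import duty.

Line 1 (9084.62, Ulena, 2,934 kg, $528,090.66):
Base rate for 9084.62 is 33.5%.
9084.62 has an FTA preferential rate, but origin Ulena is not Tyrena; base rate stands.
Additional duty on 9084.62 from Ulena: +37.1%. Applied ad valorem rate: 33.5% + 37.1% = 70.6%.
Duty = $528,090.66 × 70.6% = $372,832.01.
Line 2 (6141.15, Tyrena, 67 units, $12,198.02):
Base rate for 6141.15 is 26%.
Origin Tyrena qualifies under the Fenova–Tyrena agreement and 6141.15 is covered: preferential rate Free applies instead.
Duty = $12,198.02 × 0% = $0.00.
Line 3 (3218.34, Tyrena, 877 units, $104,985.67):
Base rate for 3218.34 is 17.5% + $3.77/unit.
Origin Tyrena qualifies under the Fenova–Tyrena agreement and 3218.34 is covered: preferential rate Free applies instead.
Duty = $104,985.67 × 0% = $0.00.
Total = $372,832.01 + $0.00 + $0.00 = $372,832.01.

$372,832.01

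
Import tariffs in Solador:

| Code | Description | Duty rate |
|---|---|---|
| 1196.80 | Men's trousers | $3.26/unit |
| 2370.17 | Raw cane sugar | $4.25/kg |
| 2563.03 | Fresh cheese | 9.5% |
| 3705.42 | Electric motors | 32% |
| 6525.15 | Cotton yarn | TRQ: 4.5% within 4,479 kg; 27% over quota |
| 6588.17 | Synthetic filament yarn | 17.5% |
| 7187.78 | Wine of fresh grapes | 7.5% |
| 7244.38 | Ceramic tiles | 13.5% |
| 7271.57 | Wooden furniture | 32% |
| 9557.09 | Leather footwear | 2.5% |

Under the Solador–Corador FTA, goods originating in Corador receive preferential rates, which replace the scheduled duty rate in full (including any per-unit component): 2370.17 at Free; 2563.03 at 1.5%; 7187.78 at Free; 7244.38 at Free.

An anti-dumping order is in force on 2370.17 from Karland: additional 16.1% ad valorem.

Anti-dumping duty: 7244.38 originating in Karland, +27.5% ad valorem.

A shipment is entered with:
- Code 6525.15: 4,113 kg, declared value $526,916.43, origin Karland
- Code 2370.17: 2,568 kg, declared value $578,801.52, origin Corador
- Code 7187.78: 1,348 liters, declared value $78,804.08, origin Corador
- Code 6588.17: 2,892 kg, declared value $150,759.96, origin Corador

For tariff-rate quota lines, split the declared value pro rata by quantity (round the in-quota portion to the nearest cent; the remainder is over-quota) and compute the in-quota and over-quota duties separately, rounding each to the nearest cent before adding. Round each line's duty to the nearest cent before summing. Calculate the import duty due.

$50,094.23

Line 1 (6525.15, Karland, 4,113 kg, $526,916.43):
Code 6525.15 is under a tariff-rate quota (threshold 4,479 kg). Quantity 4,113 kg is within the quota, so the in-quota rate 4.5% applies to the full value.
Duty = $526,916.43 × 4.5% = $23,711.24.
Line 2 (2370.17, Corador, 2,568 kg, $578,801.52):
Base rate for 2370.17 is $4.25/kg.
Origin Corador qualifies under the Solador–Corador agreement and 2370.17 is covered: preferential rate Free applies instead.
The additional-duty order on 2370.17 targets Karland, not Corador; it does not apply.
Duty = $578,801.52 × 0% = $0.00.
Line 3 (7187.78, Corador, 1,348 liters, $78,804.08):
Base rate for 7187.78 is 7.5%.
Origin Corador qualifies under the Solador–Corador agreement and 7187.78 is covered: preferential rate Free applies instead.
Duty = $78,804.08 × 0% = $0.00.
Line 4 (6588.17, Corador, 2,892 kg, $150,759.96):
Base rate for 6588.17 is 17.5%.
Origin Corador is the FTA partner but 6588.17 is not on the preference list; base rate stands.
Duty = $150,759.96 × 17.5% = $26,382.99.
Total = $23,711.24 + $0.00 + $0.00 + $26,382.99 = $50,094.23.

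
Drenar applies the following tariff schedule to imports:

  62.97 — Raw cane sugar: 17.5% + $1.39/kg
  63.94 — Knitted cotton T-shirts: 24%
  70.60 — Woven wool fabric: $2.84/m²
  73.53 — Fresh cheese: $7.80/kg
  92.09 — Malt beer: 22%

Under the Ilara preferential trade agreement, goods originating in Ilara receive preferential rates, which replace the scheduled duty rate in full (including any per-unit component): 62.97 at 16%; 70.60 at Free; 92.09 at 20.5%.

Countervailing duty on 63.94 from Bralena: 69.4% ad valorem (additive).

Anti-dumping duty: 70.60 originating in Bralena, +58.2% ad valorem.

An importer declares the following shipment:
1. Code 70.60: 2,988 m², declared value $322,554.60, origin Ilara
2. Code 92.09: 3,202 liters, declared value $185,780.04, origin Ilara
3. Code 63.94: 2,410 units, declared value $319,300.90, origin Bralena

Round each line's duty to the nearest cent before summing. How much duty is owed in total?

Line 1 (70.60, Ilara, 2,988 m², $322,554.60):
Base rate for 70.60 is $2.84/m².
Origin Ilara qualifies under the Drenar–Ilara agreement and 70.60 is covered: preferential rate Free applies instead.
The additional-duty order on 70.60 targets Bralena, not Ilara; it does not apply.
Duty = $322,554.60 × 0% = $0.00.
Line 2 (92.09, Ilara, 3,202 liters, $185,780.04):
Base rate for 92.09 is 22%.
Origin Ilara qualifies under the Drenar–Ilara agreement and 92.09 is covered: preferential rate 20.5% applies instead.
Duty = $185,780.04 × 20.5% = $38,084.91.
Line 3 (63.94, Bralena, 2,410 units, $319,300.90):
Base rate for 63.94 is 24%.
Additional duty on 63.94 from Bralena: +69.4%. Applied ad valorem rate: 24% + 69.4% = 93.4%.
Duty = $319,300.90 × 93.4% = $298,227.04.
Total = $0.00 + $38,084.91 + $298,227.04 = $336,311.95.

$336,311.95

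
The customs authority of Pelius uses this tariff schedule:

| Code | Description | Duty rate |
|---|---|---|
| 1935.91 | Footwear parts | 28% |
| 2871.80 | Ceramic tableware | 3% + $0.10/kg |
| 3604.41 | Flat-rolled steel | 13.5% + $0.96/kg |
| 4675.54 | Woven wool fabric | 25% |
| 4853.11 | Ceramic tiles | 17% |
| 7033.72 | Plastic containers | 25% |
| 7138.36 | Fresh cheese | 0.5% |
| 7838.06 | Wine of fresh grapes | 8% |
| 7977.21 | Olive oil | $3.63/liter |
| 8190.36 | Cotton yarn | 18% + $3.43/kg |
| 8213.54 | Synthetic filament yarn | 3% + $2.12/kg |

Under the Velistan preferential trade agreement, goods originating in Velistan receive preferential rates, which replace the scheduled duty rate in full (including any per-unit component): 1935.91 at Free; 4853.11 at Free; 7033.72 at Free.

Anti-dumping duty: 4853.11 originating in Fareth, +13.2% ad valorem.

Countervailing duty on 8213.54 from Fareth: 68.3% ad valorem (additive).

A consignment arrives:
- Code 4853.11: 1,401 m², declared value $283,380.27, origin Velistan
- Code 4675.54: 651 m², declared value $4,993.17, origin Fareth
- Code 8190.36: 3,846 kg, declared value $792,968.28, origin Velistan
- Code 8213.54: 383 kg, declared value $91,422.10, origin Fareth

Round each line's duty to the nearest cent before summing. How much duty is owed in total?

$223,170.28

Line 1 (4853.11, Velistan, 1,401 m², $283,380.27):
Base rate for 4853.11 is 17%.
Origin Velistan qualifies under the Pelius–Velistan agreement and 4853.11 is covered: preferential rate Free applies instead.
The additional-duty order on 4853.11 targets Fareth, not Velistan; it does not apply.
Duty = $283,380.27 × 0% = $0.00.
Line 2 (4675.54, Fareth, 651 m², $4,993.17):
Base rate for 4675.54 is 25%.
Duty = $4,993.17 × 25% = $1,248.29.
Line 3 (8190.36, Velistan, 3,846 kg, $792,968.28):
Base rate for 8190.36 is 18% + $3.43/kg.
Origin Velistan is the FTA partner but 8190.36 is not on the preference list; base rate stands.
Duty = $792,968.28 × 18% + 3,846 × $3.43 = $155,926.07.
Line 4 (8213.54, Fareth, 383 kg, $91,422.10):
Base rate for 8213.54 is 3% + $2.12/kg.
Additional duty on 8213.54 from Fareth: +68.3%. Applied ad valorem rate: 3% + 68.3% = 71.3%.
Duty = $91,422.10 × 71.3% + 383 × $2.12 = $65,995.92.
Total = $0.00 + $1,248.29 + $155,926.07 + $65,995.92 = $223,170.28.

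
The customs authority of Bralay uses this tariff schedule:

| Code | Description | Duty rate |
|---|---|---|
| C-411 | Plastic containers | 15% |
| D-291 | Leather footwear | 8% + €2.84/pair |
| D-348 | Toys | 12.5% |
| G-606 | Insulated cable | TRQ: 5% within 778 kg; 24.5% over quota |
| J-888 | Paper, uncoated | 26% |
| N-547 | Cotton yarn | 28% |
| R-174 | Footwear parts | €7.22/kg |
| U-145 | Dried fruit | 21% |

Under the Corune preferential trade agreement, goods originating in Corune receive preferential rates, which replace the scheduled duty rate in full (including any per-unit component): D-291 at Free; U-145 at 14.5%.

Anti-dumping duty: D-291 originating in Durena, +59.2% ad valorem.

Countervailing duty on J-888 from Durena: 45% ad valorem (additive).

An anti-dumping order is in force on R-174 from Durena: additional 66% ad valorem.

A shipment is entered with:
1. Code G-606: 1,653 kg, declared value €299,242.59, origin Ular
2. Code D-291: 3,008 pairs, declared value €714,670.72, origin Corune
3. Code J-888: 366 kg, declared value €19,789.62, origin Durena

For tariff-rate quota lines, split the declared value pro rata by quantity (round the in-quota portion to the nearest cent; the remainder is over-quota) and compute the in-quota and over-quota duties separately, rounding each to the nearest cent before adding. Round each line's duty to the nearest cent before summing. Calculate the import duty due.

Line 1 (G-606, Ular, 1,653 kg, €299,242.59):
Code G-606 is under a tariff-rate quota (threshold 778 kg). In-quota: 778 kg at 5%; over-quota: 875 kg at 24.5%.
Pro-rata value split: in-quota = €299,242.59 × 778/1,653 = €140,841.34; over-quota = €299,242.59 − €140,841.34 = €158,401.25.
In-quota duty = €140,841.34 × 5% = €7,042.07. Over-quota duty = €158,401.25 × 24.5% = €38,808.31.
Line duty = €7,042.07 + €38,808.31 = €45,850.38.
Line 2 (D-291, Corune, 3,008 pairs, €714,670.72):
Base rate for D-291 is 8% + €2.84/pair.
Origin Corune qualifies under the Bralay–Corune agreement and D-291 is covered: preferential rate Free applies instead.
The additional-duty order on D-291 targets Durena, not Corune; it does not apply.
Duty = €714,670.72 × 0% = €0.00.
Line 3 (J-888, Durena, 366 kg, €19,789.62):
Base rate for J-888 is 26%.
Additional duty on J-888 from Durena: +45%. Applied ad valorem rate: 26% + 45% = 71%.
Duty = €19,789.62 × 71% = €14,050.63.
Total = €45,850.38 + €0.00 + €14,050.63 = €59,901.01.

€59,901.01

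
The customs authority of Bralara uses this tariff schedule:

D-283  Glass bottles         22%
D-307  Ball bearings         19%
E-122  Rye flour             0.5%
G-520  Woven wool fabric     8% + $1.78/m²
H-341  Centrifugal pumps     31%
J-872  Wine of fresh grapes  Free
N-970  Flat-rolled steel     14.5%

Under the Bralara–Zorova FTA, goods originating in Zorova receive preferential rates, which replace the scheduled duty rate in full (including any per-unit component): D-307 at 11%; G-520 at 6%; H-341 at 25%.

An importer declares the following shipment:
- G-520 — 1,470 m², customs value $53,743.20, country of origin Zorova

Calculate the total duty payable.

Line 1 (G-520, Zorova, 1,470 m², $53,743.20):
Base rate for G-520 is 8% + $1.78/m².
Origin Zorova qualifies under the Bralara–Zorova agreement and G-520 is covered: preferential rate 6% applies instead.
Duty = $53,743.20 × 6% = $3,224.59.

$3,224.59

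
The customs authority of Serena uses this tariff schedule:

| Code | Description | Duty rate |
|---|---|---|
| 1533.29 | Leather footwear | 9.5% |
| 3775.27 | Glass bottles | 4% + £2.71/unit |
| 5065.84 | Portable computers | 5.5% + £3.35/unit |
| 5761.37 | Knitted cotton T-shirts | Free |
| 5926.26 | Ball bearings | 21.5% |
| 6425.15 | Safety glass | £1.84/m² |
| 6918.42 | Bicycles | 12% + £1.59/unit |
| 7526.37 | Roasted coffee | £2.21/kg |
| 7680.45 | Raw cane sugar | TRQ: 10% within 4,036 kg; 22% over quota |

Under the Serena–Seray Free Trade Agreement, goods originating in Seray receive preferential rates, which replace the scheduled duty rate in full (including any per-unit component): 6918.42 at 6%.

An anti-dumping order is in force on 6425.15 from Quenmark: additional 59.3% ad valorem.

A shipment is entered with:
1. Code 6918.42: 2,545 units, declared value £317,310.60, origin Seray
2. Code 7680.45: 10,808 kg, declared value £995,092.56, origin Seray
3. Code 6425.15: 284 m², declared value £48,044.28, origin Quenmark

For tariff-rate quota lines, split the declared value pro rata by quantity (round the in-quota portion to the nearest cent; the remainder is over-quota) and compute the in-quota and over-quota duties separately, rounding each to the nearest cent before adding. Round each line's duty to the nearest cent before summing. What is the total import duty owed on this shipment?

£222,380.48

Line 1 (6918.42, Seray, 2,545 units, £317,310.60):
Base rate for 6918.42 is 12% + £1.59/unit.
Origin Seray qualifies under the Serena–Seray agreement and 6918.42 is covered: preferential rate 6% applies instead.
Duty = £317,310.60 × 6% = £19,038.64.
Line 2 (7680.45, Seray, 10,808 kg, £995,092.56):
Code 7680.45 is under a tariff-rate quota (threshold 4,036 kg). In-quota: 4,036 kg at 10%; over-quota: 6,772 kg at 22%.
Pro-rata value split: in-quota = £995,092.56 × 4,036/10,808 = £371,594.52; over-quota = £995,092.56 − £371,594.52 = £623,498.04.
In-quota duty = £371,594.52 × 10% = £37,159.45. Over-quota duty = £623,498.04 × 22% = £137,169.57.
Line duty = £37,159.45 + £137,169.57 = £174,329.02.
Line 3 (6425.15, Quenmark, 284 m², £48,044.28):
Base rate for 6425.15 is £1.84/m².
Additional duty on 6425.15 from Quenmark: +59.3% ad valorem. Applied ad valorem rate = 59.3%.
Duty = £48,044.28 × 59.3% + 284 × £1.84 = £29,012.82.
Total = £19,038.64 + £174,329.02 + £29,012.82 = £222,380.48.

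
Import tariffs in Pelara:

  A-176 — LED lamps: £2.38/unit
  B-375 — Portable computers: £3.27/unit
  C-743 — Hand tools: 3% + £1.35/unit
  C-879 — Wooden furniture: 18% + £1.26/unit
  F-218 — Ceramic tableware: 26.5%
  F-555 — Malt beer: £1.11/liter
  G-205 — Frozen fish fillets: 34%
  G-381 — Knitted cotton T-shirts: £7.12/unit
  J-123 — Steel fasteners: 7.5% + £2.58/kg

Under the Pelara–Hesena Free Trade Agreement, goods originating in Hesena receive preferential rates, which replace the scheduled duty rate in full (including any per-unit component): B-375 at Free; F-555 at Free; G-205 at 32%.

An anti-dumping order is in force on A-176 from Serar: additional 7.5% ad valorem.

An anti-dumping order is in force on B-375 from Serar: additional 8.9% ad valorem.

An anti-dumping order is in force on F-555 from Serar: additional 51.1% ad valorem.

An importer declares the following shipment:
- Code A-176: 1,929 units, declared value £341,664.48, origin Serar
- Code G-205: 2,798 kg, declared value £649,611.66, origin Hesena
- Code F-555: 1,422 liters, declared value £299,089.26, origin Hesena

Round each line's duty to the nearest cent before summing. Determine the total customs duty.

£238,091.59

Line 1 (A-176, Serar, 1,929 units, £341,664.48):
Base rate for A-176 is £2.38/unit.
Additional duty on A-176 from Serar: +7.5% ad valorem. Applied ad valorem rate = 7.5%.
Duty = £341,664.48 × 7.5% + 1,929 × £2.38 = £30,215.86.
Line 2 (G-205, Hesena, 2,798 kg, £649,611.66):
Base rate for G-205 is 34%.
Origin Hesena qualifies under the Pelara–Hesena agreement and G-205 is covered: preferential rate 32% applies instead.
Duty = £649,611.66 × 32% = £207,875.73.
Line 3 (F-555, Hesena, 1,422 liters, £299,089.26):
Base rate for F-555 is £1.11/liter.
Origin Hesena qualifies under the Pelara–Hesena agreement and F-555 is covered: preferential rate Free applies instead.
The additional-duty order on F-555 targets Serar, not Hesena; it does not apply.
Duty = £299,089.26 × 0% = £0.00.
Total = £30,215.86 + £207,875.73 + £0.00 = £238,091.59.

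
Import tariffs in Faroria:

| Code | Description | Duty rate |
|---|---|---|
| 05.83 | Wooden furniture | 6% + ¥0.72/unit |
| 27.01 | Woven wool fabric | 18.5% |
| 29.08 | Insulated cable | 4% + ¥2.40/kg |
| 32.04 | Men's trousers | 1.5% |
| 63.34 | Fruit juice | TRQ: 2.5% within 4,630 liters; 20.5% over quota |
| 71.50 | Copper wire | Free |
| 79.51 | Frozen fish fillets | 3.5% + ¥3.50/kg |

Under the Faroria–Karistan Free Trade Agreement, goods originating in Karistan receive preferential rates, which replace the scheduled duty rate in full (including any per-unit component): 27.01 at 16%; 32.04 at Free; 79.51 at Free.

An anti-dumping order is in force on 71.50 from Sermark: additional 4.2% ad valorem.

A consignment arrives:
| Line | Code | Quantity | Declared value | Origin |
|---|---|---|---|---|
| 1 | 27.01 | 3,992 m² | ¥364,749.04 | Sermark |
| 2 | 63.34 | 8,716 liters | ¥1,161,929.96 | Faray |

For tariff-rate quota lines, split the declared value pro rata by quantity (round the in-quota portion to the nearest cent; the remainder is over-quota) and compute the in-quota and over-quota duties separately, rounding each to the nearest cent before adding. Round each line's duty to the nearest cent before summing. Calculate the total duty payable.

Line 1 (27.01, Sermark, 3,992 m², ¥364,749.04):
Base rate for 27.01 is 18.5%.
27.01 has an FTA preferential rate, but origin Sermark is not Karistan; base rate stands.
Duty = ¥364,749.04 × 18.5% = ¥67,478.57.
Line 2 (63.34, Faray, 8,716 liters, ¥1,161,929.96):
Code 63.34 is under a tariff-rate quota (threshold 4,630 liters). In-quota: 4,630 liters at 2.5%; over-quota: 4,086 liters at 20.5%.
Pro-rata value split: in-quota = ¥1,161,929.96 × 4,630/8,716 = ¥617,225.30; over-quota = ¥1,161,929.96 − ¥617,225.30 = ¥544,704.66.
In-quota duty = ¥617,225.30 × 2.5% = ¥15,430.63. Over-quota duty = ¥544,704.66 × 20.5% = ¥111,664.46.
Line duty = ¥15,430.63 + ¥111,664.46 = ¥127,095.09.
Total = ¥67,478.57 + ¥127,095.09 = ¥194,573.66.

¥194,573.66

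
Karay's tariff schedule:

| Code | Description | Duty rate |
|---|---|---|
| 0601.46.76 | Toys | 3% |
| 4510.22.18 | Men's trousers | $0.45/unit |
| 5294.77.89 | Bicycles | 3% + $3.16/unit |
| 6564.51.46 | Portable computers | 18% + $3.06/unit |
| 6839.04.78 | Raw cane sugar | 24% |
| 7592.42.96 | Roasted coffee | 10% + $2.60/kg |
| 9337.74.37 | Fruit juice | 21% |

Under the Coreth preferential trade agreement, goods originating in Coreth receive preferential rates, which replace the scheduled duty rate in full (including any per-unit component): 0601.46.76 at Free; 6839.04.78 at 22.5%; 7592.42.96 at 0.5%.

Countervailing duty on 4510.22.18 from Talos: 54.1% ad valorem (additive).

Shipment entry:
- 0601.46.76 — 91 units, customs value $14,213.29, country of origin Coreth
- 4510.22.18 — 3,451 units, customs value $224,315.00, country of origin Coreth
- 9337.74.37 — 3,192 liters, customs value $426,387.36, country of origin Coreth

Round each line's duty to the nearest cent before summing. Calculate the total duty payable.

$91,094.30

Line 1 (0601.46.76, Coreth, 91 units, $14,213.29):
Base rate for 0601.46.76 is 3%.
Origin Coreth qualifies under the Karay–Coreth agreement and 0601.46.76 is covered: preferential rate Free applies instead.
Duty = $14,213.29 × 0% = $0.00.
Line 2 (4510.22.18, Coreth, 3,451 units, $224,315.00):
Base rate for 4510.22.18 is $0.45/unit.
Origin Coreth is the FTA partner but 4510.22.18 is not on the preference list; base rate stands.
The additional-duty order on 4510.22.18 targets Talos, not Coreth; it does not apply.
Duty = 3,451 × $0.45 = $1,552.95.
Line 3 (9337.74.37, Coreth, 3,192 liters, $426,387.36):
Base rate for 9337.74.37 is 21%.
Origin Coreth is the FTA partner but 9337.74.37 is not on the preference list; base rate stands.
Duty = $426,387.36 × 21% = $89,541.35.
Total = $0.00 + $1,552.95 + $89,541.35 = $91,094.30.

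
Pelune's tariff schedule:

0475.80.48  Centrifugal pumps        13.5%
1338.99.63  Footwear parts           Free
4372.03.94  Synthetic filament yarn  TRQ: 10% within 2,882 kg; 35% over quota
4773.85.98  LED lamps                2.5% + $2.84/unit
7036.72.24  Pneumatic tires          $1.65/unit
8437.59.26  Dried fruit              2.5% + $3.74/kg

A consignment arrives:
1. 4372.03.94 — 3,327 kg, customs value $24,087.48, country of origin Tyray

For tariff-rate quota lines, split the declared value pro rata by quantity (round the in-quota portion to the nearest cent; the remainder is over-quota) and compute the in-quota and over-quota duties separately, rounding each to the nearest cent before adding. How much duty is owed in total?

$3,214.20

Line 1 (4372.03.94, Tyray, 3,327 kg, $24,087.48):
Code 4372.03.94 is under a tariff-rate quota (threshold 2,882 kg). In-quota: 2,882 kg at 10%; over-quota: 445 kg at 35%.
Pro-rata value split: in-quota = $24,087.48 × 2,882/3,327 = $20,865.68; over-quota = $24,087.48 − $20,865.68 = $3,221.80.
In-quota duty = $20,865.68 × 10% = $2,086.57. Over-quota duty = $3,221.80 × 35% = $1,127.63.
Line duty = $2,086.57 + $1,127.63 = $3,214.20.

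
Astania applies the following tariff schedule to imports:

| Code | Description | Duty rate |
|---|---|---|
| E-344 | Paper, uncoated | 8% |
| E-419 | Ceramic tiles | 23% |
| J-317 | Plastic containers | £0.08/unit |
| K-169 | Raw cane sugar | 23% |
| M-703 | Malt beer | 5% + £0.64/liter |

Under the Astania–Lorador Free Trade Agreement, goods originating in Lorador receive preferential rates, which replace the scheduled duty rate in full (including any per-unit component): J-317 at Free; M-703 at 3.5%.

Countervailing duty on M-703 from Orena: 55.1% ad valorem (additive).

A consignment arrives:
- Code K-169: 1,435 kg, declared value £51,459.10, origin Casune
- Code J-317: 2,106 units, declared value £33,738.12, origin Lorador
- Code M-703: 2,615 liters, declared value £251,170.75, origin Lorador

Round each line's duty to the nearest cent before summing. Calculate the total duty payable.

Line 1 (K-169, Casune, 1,435 kg, £51,459.10):
Base rate for K-169 is 23%.
Duty = £51,459.10 × 23% = £11,835.59.
Line 2 (J-317, Lorador, 2,106 units, £33,738.12):
Base rate for J-317 is £0.08/unit.
Origin Lorador qualifies under the Astania–Lorador agreement and J-317 is covered: preferential rate Free applies instead.
Duty = £33,738.12 × 0% = £0.00.
Line 3 (M-703, Lorador, 2,615 liters, £251,170.75):
Base rate for M-703 is 5% + £0.64/liter.
Origin Lorador qualifies under the Astania–Lorador agreement and M-703 is covered: preferential rate 3.5% applies instead.
The additional-duty order on M-703 targets Orena, not Lorador; it does not apply.
Duty = £251,170.75 × 3.5% = £8,790.98.
Total = £11,835.59 + £0.00 + £8,790.98 = £20,626.57.

£20,626.57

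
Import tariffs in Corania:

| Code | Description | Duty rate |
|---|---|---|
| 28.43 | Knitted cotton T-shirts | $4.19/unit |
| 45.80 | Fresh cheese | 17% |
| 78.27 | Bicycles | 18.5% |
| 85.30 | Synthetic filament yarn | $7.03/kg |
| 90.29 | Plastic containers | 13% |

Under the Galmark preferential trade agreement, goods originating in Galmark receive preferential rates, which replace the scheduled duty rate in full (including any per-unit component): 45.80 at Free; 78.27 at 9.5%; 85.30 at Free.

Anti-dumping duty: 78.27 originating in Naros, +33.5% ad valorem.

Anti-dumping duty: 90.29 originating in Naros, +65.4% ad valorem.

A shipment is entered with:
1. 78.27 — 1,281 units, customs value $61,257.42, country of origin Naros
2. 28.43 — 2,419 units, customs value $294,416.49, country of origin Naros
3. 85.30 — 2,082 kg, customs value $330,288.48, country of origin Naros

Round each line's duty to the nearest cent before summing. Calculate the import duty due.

Line 1 (78.27, Naros, 1,281 units, $61,257.42):
Base rate for 78.27 is 18.5%.
78.27 has an FTA preferential rate, but origin Naros is not Galmark; base rate stands.
Additional duty on 78.27 from Naros: +33.5%. Applied ad valorem rate: 18.5% + 33.5% = 52%.
Duty = $61,257.42 × 52% = $31,853.86.
Line 2 (28.43, Naros, 2,419 units, $294,416.49):
Base rate for 28.43 is $4.19/unit.
Duty = 2,419 × $4.19 = $10,135.61.
Line 3 (85.30, Naros, 2,082 kg, $330,288.48):
Base rate for 85.30 is $7.03/kg.
85.30 has an FTA preferential rate, but origin Naros is not Galmark; base rate stands.
Duty = 2,082 × $7.03 = $14,636.46.
Total = $31,853.86 + $10,135.61 + $14,636.46 = $56,625.93.

$56,625.93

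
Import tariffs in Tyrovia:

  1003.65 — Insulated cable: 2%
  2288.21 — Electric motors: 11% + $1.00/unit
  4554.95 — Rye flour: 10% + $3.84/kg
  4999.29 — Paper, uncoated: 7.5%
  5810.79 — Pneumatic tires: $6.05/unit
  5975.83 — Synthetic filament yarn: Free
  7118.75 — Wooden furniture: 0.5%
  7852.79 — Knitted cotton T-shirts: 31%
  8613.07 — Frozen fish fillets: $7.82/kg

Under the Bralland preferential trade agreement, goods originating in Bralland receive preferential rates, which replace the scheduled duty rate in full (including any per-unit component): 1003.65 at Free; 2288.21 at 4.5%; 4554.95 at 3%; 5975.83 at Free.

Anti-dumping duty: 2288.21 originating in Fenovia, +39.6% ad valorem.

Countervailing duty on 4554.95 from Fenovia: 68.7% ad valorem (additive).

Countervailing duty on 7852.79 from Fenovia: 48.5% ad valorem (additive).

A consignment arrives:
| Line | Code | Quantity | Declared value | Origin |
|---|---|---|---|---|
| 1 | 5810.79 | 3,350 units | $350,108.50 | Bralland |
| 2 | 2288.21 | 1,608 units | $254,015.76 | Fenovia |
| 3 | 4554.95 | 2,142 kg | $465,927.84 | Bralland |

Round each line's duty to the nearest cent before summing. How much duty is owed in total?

Line 1 (5810.79, Bralland, 3,350 units, $350,108.50):
Base rate for 5810.79 is $6.05/unit.
Origin Bralland is the FTA partner but 5810.79 is not on the preference list; base rate stands.
Duty = 3,350 × $6.05 = $20,267.50.
Line 2 (2288.21, Fenovia, 1,608 units, $254,015.76):
Base rate for 2288.21 is 11% + $1.00/unit.
2288.21 has an FTA preferential rate, but origin Fenovia is not Bralland; base rate stands.
Additional duty on 2288.21 from Fenovia: +39.6%. Applied ad valorem rate: 11% + 39.6% = 50.6%.
Duty = $254,015.76 × 50.6% + 1,608 × $1.00 = $130,139.97.
Line 3 (4554.95, Bralland, 2,142 kg, $465,927.84):
Base rate for 4554.95 is 10% + $3.84/kg.
Origin Bralland qualifies under the Tyrovia–Bralland agreement and 4554.95 is covered: preferential rate 3% applies instead.
The additional-duty order on 4554.95 targets Fenovia, not Bralland; it does not apply.
Duty = $465,927.84 × 3% = $13,977.84.
Total = $20,267.50 + $130,139.97 + $13,977.84 = $164,385.31.

$164,385.31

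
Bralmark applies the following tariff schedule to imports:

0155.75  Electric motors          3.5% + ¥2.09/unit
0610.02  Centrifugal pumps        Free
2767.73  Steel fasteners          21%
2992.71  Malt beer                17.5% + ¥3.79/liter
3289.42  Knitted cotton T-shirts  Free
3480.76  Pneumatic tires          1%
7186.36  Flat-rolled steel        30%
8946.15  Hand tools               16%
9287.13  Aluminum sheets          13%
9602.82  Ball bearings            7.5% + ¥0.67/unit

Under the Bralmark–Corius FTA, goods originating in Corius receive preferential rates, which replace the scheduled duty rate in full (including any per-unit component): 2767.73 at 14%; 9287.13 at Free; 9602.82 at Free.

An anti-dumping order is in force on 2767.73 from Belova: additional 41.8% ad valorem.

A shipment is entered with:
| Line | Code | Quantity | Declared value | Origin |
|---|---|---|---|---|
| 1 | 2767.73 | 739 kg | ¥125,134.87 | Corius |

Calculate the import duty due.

Line 1 (2767.73, Corius, 739 kg, ¥125,134.87):
Base rate for 2767.73 is 21%.
Origin Corius qualifies under the Bralmark–Corius agreement and 2767.73 is covered: preferential rate 14% applies instead.
The additional-duty order on 2767.73 targets Belova, not Corius; it does not apply.
Duty = ¥125,134.87 × 14% = ¥17,518.88.

¥17,518.88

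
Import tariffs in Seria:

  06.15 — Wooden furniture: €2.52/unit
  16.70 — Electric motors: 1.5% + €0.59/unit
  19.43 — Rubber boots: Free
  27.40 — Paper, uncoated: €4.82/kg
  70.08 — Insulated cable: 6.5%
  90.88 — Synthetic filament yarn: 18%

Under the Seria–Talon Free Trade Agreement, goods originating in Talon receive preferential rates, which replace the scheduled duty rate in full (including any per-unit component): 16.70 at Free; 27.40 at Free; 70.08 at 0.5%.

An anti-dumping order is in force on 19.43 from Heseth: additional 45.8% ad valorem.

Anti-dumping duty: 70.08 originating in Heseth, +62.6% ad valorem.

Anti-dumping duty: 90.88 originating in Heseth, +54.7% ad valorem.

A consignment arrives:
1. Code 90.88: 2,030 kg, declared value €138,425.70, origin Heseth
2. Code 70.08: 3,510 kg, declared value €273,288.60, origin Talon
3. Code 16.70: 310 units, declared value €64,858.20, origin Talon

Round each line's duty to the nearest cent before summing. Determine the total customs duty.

Line 1 (90.88, Heseth, 2,030 kg, €138,425.70):
Base rate for 90.88 is 18%.
Additional duty on 90.88 from Heseth: +54.7%. Applied ad valorem rate: 18% + 54.7% = 72.7%.
Duty = €138,425.70 × 72.7% = €100,635.48.
Line 2 (70.08, Talon, 3,510 kg, €273,288.60):
Base rate for 70.08 is 6.5%.
Origin Talon qualifies under the Seria–Talon agreement and 70.08 is covered: preferential rate 0.5% applies instead.
The additional-duty order on 70.08 targets Heseth, not Talon; it does not apply.
Duty = €273,288.60 × 0.5% = €1,366.44.
Line 3 (16.70, Talon, 310 units, €64,858.20):
Base rate for 16.70 is 1.5% + €0.59/unit.
Origin Talon qualifies under the Seria–Talon agreement and 16.70 is covered: preferential rate Free applies instead.
Duty = €64,858.20 × 0% = €0.00.
Total = €100,635.48 + €1,366.44 + €0.00 = €102,001.92.

€102,001.92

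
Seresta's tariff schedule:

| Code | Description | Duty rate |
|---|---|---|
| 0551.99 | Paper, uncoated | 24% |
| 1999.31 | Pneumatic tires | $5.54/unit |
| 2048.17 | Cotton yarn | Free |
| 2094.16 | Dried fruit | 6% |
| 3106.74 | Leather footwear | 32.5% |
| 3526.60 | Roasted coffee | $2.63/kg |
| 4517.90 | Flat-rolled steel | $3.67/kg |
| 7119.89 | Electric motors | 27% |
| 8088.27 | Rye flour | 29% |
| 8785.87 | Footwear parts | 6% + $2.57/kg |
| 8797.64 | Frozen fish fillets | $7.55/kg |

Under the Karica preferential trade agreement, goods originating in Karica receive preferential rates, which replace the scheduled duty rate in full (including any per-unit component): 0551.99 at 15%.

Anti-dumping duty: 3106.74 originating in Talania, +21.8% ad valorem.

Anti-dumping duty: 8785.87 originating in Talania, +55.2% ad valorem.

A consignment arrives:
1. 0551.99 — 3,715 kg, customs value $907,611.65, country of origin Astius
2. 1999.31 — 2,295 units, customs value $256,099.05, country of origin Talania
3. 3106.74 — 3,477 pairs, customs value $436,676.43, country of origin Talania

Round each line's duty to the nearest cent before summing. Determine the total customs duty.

$467,656.40

Line 1 (0551.99, Astius, 3,715 kg, $907,611.65):
Base rate for 0551.99 is 24%.
0551.99 has an FTA preferential rate, but origin Astius is not Karica; base rate stands.
Duty = $907,611.65 × 24% = $217,826.80.
Line 2 (1999.31, Talania, 2,295 units, $256,099.05):
Base rate for 1999.31 is $5.54/unit.
Duty = 2,295 × $5.54 = $12,714.30.
Line 3 (3106.74, Talania, 3,477 pairs, $436,676.43):
Base rate for 3106.74 is 32.5%.
Additional duty on 3106.74 from Talania: +21.8%. Applied ad valorem rate: 32.5% + 21.8% = 54.3%.
Duty = $436,676.43 × 54.3% = $237,115.30.
Total = $217,826.80 + $12,714.30 + $237,115.30 = $467,656.40.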